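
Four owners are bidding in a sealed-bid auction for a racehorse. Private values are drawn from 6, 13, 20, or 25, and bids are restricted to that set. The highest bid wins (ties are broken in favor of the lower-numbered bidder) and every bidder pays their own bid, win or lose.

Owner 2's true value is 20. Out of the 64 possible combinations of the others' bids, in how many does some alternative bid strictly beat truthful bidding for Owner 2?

Others bid (6, 6, 6): truth gives 0; bid 13 gives 7 > 0. Violating.
Others bid (6, 6, 13): truth gives 0; bid 13 gives 7 > 0. Violating.
Others bid (6, 6, 25): truth gives -20; bid 25 gives -5 > -20. Violating.
Others bid (6, 13, 6): truth gives 0; bid 13 gives 7 > 0. Violating.
Others bid (6, 6, 20): truth gives 0; no alternative beats it.
Others bid (6, 13, 20): truth gives 0; no alternative beats it.
(Checking all 64 profiles: 50 have a profitable deviation, 14 do not.)

50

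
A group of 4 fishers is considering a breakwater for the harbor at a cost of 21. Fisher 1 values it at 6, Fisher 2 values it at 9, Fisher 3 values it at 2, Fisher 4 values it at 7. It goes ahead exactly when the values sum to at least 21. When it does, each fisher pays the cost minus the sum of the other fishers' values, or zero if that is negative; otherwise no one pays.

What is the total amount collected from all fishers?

Total value 24 ≥ cost 21, so it is built.
Fisher 1: others sum to 18; max(0, 21 - 18) = 3.
Fisher 2: others sum to 15; max(0, 21 - 15) = 6.
Fisher 3: others sum to 22; max(0, 21 - 22) = 0.
Fisher 4: others sum to 17; max(0, 21 - 17) = 4.
Total collected = 3 + 6 + 0 + 4 = 13.

13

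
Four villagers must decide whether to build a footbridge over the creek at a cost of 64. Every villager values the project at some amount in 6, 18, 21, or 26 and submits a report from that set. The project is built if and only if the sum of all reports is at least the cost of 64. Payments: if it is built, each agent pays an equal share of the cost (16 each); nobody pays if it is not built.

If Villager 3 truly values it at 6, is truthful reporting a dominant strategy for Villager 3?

Check each profile of the others' reports and compare truth against every alternative report.
Others report (6, 18, 26): truth gives 0, best alternative gives -10.
Others report (6, 21, 21): truth gives 0, best alternative gives -10.
Others report (6, 21, 26): truth gives 0, best alternative gives -10.
Others report (6, 26, 18): truth gives 0, best alternative gives -10.
Others report (6, 26, 21): truth gives 0, best alternative gives -10.
Others report (18, 6, 26): truth gives 0, best alternative gives -10.
(Remaining 58 profiles checked similarly; truth is weakly best in each.)
In every case the truthful report is at least as good as any alternative, so it is a dominant strategy.

Yes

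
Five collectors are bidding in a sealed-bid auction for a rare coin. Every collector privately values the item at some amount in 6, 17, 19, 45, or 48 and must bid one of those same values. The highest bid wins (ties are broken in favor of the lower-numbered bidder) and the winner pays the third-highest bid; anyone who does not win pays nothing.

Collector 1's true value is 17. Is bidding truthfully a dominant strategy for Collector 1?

Consider the case where Collector 2 bids 6, Collector 3 bids 6, Collector 4 bids 6 and Collector 5 bids 19.
Truthful bid 17: loses, pays 0, utility 0.
Bid 19 instead: wins, pays 6, utility 17 - 6 = 11.
Since 11 > 0, bidding 19 is strictly better here, so truthful bidding is not dominant.

No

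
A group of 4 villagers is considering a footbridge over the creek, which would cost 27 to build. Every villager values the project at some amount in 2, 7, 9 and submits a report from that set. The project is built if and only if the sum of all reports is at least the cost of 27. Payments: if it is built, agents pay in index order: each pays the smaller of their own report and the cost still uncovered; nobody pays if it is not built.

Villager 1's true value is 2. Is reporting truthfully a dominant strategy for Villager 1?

Yes

Check each profile of the others' reports and compare truth against every alternative report.
Others report (2, 9, 9): truth gives 0, best alternative gives -5.
Others report (7, 7, 7): truth gives 0, best alternative gives -5.
Others report (7, 7, 9): truth gives 0, best alternative gives -5.
Others report (7, 9, 7): truth gives 0, best alternative gives -5.
Others report (7, 9, 9): truth gives 0, best alternative gives -5.
Others report (9, 2, 9): truth gives 0, best alternative gives -5.
(Remaining 21 profiles checked similarly; truth is weakly best in each.)
In every case the truthful report is at least as good as any alternative, so it is a dominant strategy.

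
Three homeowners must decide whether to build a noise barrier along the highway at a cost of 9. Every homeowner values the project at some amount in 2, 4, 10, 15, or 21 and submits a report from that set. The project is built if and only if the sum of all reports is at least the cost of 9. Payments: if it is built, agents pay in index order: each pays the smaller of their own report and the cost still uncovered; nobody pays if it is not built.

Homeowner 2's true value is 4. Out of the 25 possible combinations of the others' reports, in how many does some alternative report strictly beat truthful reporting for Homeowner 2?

Others report (2, 10): truth gives 0; report 2 gives 2 > 0. Violating.
Others report (2, 15): truth gives 0; report 2 gives 2 > 0. Violating.
Others report (2, 21): truth gives 0; report 2 gives 2 > 0. Violating.
Others report (4, 4): truth gives 0; report 2 gives 2 > 0. Violating.
Others report (2, 2): truth gives 0; no alternative beats it.
Others report (2, 4): truth gives 0; no alternative beats it.
(Checking all 25 profiles: 7 have a profitable deviation, 18 do not.)

7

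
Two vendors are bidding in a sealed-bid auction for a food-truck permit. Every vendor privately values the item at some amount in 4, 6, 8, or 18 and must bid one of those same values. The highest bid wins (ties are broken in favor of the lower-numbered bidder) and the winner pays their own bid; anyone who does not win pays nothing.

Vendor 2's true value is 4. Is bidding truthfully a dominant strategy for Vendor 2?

Check each profile of the others' bids and compare truth against every alternative bid.
Others bid (4): truth gives 0, best alternative gives -2.
Others bid (6): truth gives 0, best alternative gives 0.
Others bid (8): truth gives 0, best alternative gives 0.
Others bid (18): truth gives 0, best alternative gives 0.
In every case the truthful bid is at least as good as any alternative, so it is a dominant strategy.

Yes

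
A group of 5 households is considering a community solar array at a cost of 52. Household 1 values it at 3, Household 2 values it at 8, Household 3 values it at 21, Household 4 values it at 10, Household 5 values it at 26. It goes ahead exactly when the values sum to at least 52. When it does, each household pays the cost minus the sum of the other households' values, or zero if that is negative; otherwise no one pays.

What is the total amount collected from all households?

Total value 68 ≥ cost 52, so it is built.
Household 1: others sum to 65; max(0, 52 - 65) = 0.
Household 2: others sum to 60; max(0, 52 - 60) = 0.
Household 3: others sum to 47; max(0, 52 - 47) = 5.
Household 4: others sum to 58; max(0, 52 - 58) = 0.
Household 5: others sum to 42; max(0, 52 - 42) = 10.
Total collected = 0 + 0 + 5 + 0 + 10 = 15.

15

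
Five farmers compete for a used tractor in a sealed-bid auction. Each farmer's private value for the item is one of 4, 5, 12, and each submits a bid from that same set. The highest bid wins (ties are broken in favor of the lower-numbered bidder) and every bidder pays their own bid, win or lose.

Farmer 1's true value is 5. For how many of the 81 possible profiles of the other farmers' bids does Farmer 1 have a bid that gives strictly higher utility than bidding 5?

66

Others bid (4, 4, 4, 4): truth gives 0; bid 4 gives 1 > 0. Violating.
Others bid (4, 4, 4, 12): truth gives -5; bid 4 gives -4 > -5. Violating.
Others bid (4, 4, 5, 12): truth gives -5; bid 4 gives -4 > -5. Violating.
Others bid (4, 4, 12, 4): truth gives -5; bid 4 gives -4 > -5. Violating.
Others bid (4, 4, 4, 5): truth gives 0; no alternative beats it.
Others bid (4, 4, 5, 4): truth gives 0; no alternative beats it.
(Checking all 81 profiles: 66 have a profitable deviation, 15 do not.)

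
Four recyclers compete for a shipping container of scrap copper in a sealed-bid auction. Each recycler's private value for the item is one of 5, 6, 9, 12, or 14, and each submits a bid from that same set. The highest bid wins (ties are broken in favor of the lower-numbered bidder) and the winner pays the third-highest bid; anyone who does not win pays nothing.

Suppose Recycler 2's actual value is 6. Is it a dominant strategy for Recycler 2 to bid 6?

No

Consider the case where Recycler 1 bids 5, Recycler 3 bids 5 and Recycler 4 bids 9.
Truthful bid 6: loses, pays 0, utility 0.
Bid 9 instead: wins, pays 5, utility 6 - 5 = 1.
Since 1 > 0, bidding 9 is strictly better here, so truthful bidding is not dominant.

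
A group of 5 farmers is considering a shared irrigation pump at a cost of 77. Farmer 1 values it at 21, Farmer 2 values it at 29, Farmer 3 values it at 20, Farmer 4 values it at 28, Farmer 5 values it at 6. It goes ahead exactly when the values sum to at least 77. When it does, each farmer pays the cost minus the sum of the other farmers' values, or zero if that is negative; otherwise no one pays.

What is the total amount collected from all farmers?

3

Total value 104 ≥ cost 77, so it is built.
Farmer 1: others sum to 83; max(0, 77 - 83) = 0.
Farmer 2: others sum to 75; max(0, 77 - 75) = 2.
Farmer 3: others sum to 84; max(0, 77 - 84) = 0.
Farmer 4: others sum to 76; max(0, 77 - 76) = 1.
Farmer 5: others sum to 98; max(0, 77 - 98) = 0.
Total collected = 0 + 2 + 0 + 1 + 0 = 3.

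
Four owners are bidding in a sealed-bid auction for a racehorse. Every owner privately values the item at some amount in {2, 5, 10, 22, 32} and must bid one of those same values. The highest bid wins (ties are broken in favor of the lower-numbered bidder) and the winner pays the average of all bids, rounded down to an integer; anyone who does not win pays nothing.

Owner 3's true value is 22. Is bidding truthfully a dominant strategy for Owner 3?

Consider the case where Owner 1 bids 2, Owner 2 bids 2 and Owner 4 bids 2.
Truthful bid 22: wins, pays 7, utility 22 - 7 = 15.
Bid 5 instead: wins, pays 2, utility 22 - 2 = 20.
Since 20 > 15, bidding 5 is strictly better here, so truthful bidding is not dominant.

No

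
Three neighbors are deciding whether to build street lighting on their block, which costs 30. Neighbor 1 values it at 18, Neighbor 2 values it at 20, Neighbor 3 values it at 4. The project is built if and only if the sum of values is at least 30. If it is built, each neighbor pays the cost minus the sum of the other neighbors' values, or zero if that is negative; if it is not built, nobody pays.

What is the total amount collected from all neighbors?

14

Total value 42 ≥ cost 30, so it is built.
Neighbor 1: others sum to 24; max(0, 30 - 24) = 6.
Neighbor 2: others sum to 22; max(0, 30 - 22) = 8.
Neighbor 3: others sum to 38; max(0, 30 - 38) = 0.
Total collected = 6 + 8 + 0 = 14.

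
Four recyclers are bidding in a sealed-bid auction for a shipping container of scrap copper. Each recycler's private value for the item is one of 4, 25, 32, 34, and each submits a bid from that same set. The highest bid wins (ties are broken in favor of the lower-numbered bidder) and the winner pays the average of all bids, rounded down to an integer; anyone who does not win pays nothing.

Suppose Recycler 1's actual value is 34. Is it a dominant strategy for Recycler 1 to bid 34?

Consider the case where Recycler 2 bids 4, Recycler 3 bids 4 and Recycler 4 bids 4.
Truthful bid 34: wins, pays 11, utility 34 - 11 = 23.
Bid 4 instead: wins, pays 4, utility 34 - 4 = 30.
Since 30 > 23, bidding 4 is strictly better here, so truthful bidding is not dominant.

No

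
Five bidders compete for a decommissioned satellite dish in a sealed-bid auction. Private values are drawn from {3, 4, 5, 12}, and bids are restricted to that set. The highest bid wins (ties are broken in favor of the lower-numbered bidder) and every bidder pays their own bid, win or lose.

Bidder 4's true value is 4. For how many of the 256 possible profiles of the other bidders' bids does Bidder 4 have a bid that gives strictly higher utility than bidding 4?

Others bid (3, 3, 3, 5): truth gives -4; bid 5 gives -1 > -4. Violating.
Others bid (3, 3, 3, 12): truth gives -4; bid 3 gives -3 > -4. Violating.
Others bid (3, 3, 4, 3): truth gives -4; bid 5 gives -1 > -4. Violating.
Others bid (3, 3, 4, 4): truth gives -4; bid 5 gives -1 > -4. Violating.
Others bid (3, 3, 3, 3): truth gives 0; no alternative beats it.
Others bid (3, 3, 3, 4): truth gives 0; no alternative beats it.
(Checking all 256 profiles: 254 have a profitable deviation, 2 do not.)

254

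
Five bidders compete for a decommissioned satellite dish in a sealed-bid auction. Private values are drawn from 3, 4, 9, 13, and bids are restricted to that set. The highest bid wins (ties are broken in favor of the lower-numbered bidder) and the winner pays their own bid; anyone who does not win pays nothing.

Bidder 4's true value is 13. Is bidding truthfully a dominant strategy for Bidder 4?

No

Consider the case where Bidder 1 bids 3, Bidder 2 bids 3, Bidder 3 bids 3 and Bidder 5 bids 3.
Truthful bid 13: wins, pays 13, utility 13 - 13 = 0.
Bid 4 instead: wins, pays 4, utility 13 - 4 = 9.
Since 9 > 0, bidding 4 is strictly better here, so truthful bidding is not dominant.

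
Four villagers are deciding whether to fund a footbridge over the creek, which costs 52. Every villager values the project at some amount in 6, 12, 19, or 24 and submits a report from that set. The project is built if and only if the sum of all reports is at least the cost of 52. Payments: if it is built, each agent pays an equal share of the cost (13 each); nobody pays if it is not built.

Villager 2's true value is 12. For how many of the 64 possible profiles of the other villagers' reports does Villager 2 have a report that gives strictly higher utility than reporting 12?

12

Others report (6, 12, 24): truth gives -1; report 6 gives 0 > -1. Violating.
Others report (6, 19, 19): truth gives -1; report 6 gives 0 > -1. Violating.
Others report (6, 24, 12): truth gives -1; report 6 gives 0 > -1. Violating.
Others report (12, 6, 24): truth gives -1; report 6 gives 0 > -1. Violating.
Others report (6, 6, 6): truth gives 0; no alternative beats it.
Others report (6, 6, 12): truth gives 0; no alternative beats it.
(Checking all 64 profiles: 12 have a profitable deviation, 52 do not.)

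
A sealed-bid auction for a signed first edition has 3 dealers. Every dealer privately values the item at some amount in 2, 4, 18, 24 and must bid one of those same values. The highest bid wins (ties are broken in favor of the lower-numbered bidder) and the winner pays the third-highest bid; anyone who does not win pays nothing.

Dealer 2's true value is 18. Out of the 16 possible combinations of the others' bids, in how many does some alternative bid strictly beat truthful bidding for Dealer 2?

4

Others bid (2, 24): truth gives 0; bid 24 gives 16 > 0. Violating.
Others bid (4, 24): truth gives 0; bid 24 gives 14 > 0. Violating.
Others bid (18, 2): truth gives 0; bid 24 gives 16 > 0. Violating.
Others bid (18, 4): truth gives 0; bid 24 gives 14 > 0. Violating.
Others bid (2, 2): truth gives 16; no alternative beats it.
Others bid (2, 4): truth gives 16; no alternative beats it.
(Checking all 16 profiles: 4 have a profitable deviation, 12 do not.)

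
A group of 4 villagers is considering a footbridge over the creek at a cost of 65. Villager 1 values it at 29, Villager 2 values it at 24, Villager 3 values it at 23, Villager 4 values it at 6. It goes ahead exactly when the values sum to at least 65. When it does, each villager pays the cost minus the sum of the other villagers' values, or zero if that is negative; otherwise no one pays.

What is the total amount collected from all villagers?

Total value 82 ≥ cost 65, so it is built.
Villager 1: others sum to 53; max(0, 65 - 53) = 12.
Villager 2: others sum to 58; max(0, 65 - 58) = 7.
Villager 3: others sum to 59; max(0, 65 - 59) = 6.
Villager 4: others sum to 76; max(0, 65 - 76) = 0.
Total collected = 12 + 7 + 6 + 0 = 25.

25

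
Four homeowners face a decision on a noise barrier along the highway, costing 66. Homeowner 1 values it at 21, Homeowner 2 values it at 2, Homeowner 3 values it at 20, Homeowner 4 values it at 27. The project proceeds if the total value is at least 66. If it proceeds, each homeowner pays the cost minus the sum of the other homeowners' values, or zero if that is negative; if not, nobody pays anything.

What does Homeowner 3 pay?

Total value 70 ≥ cost 66, so the project is built.
The other homeowners' values sum to 50.
Cost minus that sum is 66 - 50 = 16.

16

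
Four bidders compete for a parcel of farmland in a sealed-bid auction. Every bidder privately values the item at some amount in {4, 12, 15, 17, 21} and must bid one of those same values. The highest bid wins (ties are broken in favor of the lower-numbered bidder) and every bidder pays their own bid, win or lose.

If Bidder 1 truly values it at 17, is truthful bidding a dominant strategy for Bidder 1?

No

Consider the case where Bidder 2 bids 4, Bidder 3 bids 4 and Bidder 4 bids 4.
Truthful bid 17: wins, pays 17, utility 17 - 17 = 0.
Bid 4 instead: wins, pays 4, utility 17 - 4 = 13.
Since 13 > 0, bidding 4 is strictly better here, so truthful bidding is not dominant.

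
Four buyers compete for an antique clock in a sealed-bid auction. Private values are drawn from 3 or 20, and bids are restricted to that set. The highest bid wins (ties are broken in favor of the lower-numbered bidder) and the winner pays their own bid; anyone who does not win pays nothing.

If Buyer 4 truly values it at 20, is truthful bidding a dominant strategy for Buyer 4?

Yes

Check each profile of the others' bids and compare truth against every alternative bid.
Others bid (3, 3, 3): truth gives 0, best alternative gives 0.
Others bid (3, 3, 20): truth gives 0, best alternative gives 0.
Others bid (3, 20, 3): truth gives 0, best alternative gives 0.
Others bid (3, 20, 20): truth gives 0, best alternative gives 0.
Others bid (20, 3, 3): truth gives 0, best alternative gives 0.
Others bid (20, 3, 20): truth gives 0, best alternative gives 0.
(Remaining 2 profiles checked similarly; truth is weakly best in each.)
In every case the truthful bid is at least as good as any alternative, so it is a dominant strategy.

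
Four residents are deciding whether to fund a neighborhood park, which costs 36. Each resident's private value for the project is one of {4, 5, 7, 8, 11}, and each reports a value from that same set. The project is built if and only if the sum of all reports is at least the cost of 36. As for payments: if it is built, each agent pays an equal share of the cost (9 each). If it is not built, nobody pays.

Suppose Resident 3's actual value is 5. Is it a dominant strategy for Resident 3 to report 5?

Yes

Check each profile of the others' reports and compare truth against every alternative report.
Others report (11, 11, 11): truth gives -4, best alternative gives -4.
Others report (4, 4, 4): truth gives 0, best alternative gives 0.
Others report (4, 4, 5): truth gives 0, best alternative gives 0.
Others report (4, 4, 7): truth gives 0, best alternative gives 0.
Others report (4, 4, 8): truth gives 0, best alternative gives 0.
Others report (4, 4, 11): truth gives 0, best alternative gives 0.
(Remaining 119 profiles checked similarly; truth is weakly best in each.)
In every case the truthful report is at least as good as any alternative, so it is a dominant strategy.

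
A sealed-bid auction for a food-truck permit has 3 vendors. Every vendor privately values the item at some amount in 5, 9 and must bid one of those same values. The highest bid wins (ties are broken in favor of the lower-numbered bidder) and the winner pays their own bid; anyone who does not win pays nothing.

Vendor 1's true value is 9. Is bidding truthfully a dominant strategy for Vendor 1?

No

Consider the case where Vendor 2 bids 5 and Vendor 3 bids 5.
Truthful bid 9: wins, pays 9, utility 9 - 9 = 0.
Bid 5 instead: wins, pays 5, utility 9 - 5 = 4.
Since 4 > 0, bidding 5 is strictly better here, so truthful bidding is not dominant.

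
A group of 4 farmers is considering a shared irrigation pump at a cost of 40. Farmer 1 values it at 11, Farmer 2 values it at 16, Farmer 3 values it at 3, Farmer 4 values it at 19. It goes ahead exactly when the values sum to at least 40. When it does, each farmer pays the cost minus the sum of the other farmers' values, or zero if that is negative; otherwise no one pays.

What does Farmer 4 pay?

Total value 49 ≥ cost 40, so the project is built.
The other farmers' values sum to 30.
Cost minus that sum is 40 - 30 = 10.

10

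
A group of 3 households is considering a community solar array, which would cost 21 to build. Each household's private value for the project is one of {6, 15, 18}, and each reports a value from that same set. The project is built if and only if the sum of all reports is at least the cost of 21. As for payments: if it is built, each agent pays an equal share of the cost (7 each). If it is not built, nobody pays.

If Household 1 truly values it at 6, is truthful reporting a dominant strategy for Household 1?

Yes

Check each profile of the others' reports and compare truth against every alternative report.
Others report (6, 6): truth gives 0, best alternative gives -1.
Others report (6, 15): truth gives -1, best alternative gives -1.
Others report (6, 18): truth gives -1, best alternative gives -1.
Others report (15, 6): truth gives -1, best alternative gives -1.
Others report (15, 15): truth gives -1, best alternative gives -1.
Others report (15, 18): truth gives -1, best alternative gives -1.
(Remaining 3 profiles checked similarly; truth is weakly best in each.)
In every case the truthful report is at least as good as any alternative, so it is a dominant strategy.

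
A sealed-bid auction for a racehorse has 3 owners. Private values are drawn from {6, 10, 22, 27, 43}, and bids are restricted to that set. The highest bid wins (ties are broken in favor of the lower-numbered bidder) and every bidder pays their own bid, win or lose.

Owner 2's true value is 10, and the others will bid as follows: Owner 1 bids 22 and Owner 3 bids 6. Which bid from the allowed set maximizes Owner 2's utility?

Bid 6: loses but pays 6, utility -6.
Bid 10: loses but pays 10, utility -10.
Bid 22: loses but pays 22, utility -22.
Bid 27: wins, pays 27, utility 10 - 27 = -17.
Bid 43: wins, pays 43, utility 10 - 43 = -33.
The best choice is 6 with utility -6.

6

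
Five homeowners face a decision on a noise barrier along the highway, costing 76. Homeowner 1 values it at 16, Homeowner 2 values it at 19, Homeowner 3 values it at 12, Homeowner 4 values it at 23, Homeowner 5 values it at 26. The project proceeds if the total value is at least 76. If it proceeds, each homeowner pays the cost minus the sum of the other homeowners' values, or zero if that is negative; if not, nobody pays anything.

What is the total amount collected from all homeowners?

9

Total value 96 ≥ cost 76, so it is built.
Homeowner 1: others sum to 80; max(0, 76 - 80) = 0.
Homeowner 2: others sum to 77; max(0, 76 - 77) = 0.
Homeowner 3: others sum to 84; max(0, 76 - 84) = 0.
Homeowner 4: others sum to 73; max(0, 76 - 73) = 3.
Homeowner 5: others sum to 70; max(0, 76 - 70) = 6.
Total collected = 0 + 0 + 0 + 3 + 6 = 9.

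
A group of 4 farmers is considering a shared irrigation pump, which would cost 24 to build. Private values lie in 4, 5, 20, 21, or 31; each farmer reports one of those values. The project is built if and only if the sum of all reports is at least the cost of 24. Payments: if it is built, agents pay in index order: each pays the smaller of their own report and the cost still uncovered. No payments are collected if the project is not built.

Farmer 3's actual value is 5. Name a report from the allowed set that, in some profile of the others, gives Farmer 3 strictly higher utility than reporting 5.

4

Suppose Farmer 1 reports 4, Farmer 2 reports 4 and Farmer 4 reports 20.
Report 5: project built, pays 5, utility 5 - 5 = 0.
Report 4: project built, pays 4, utility 5 - 4 = 1.
So reporting 4 beats truth here (1 > 0).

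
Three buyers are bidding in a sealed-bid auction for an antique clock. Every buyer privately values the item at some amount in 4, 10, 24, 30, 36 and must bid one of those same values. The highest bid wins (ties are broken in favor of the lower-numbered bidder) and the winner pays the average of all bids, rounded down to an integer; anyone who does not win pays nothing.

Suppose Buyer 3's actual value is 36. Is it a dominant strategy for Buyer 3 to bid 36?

Consider the case where Buyer 1 bids 4 and Buyer 2 bids 4.
Truthful bid 36: wins, pays 14, utility 36 - 14 = 22.
Bid 10 instead: wins, pays 6, utility 36 - 6 = 30.
Since 30 > 22, bidding 10 is strictly better here, so truthful bidding is not dominant.

No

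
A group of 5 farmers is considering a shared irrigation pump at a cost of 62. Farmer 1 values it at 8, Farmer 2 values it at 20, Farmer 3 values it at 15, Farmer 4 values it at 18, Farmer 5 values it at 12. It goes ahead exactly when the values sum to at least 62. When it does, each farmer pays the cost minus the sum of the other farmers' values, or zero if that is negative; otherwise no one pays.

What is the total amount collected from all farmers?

Total value 73 ≥ cost 62, so it is built.
Farmer 1: others sum to 65; max(0, 62 - 65) = 0.
Farmer 2: others sum to 53; max(0, 62 - 53) = 9.
Farmer 3: others sum to 58; max(0, 62 - 58) = 4.
Farmer 4: others sum to 55; max(0, 62 - 55) = 7.
Farmer 5: others sum to 61; max(0, 62 - 61) = 1.
Total collected = 0 + 9 + 4 + 7 + 1 = 21.

21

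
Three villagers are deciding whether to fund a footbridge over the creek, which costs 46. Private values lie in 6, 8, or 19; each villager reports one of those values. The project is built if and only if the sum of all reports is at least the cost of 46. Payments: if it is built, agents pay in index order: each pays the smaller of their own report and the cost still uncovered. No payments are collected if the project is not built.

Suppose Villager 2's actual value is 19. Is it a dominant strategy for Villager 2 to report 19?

No

Consider the case where Villager 1 reports 19 and Villager 3 reports 19.
Truthful report 19: project built, pays 19, utility 19 - 19 = 0.
Report 8 instead: project built, pays 8, utility 19 - 8 = 11.
Since 11 > 0, reporting 8 is strictly better here, so truthful reporting is not dominant.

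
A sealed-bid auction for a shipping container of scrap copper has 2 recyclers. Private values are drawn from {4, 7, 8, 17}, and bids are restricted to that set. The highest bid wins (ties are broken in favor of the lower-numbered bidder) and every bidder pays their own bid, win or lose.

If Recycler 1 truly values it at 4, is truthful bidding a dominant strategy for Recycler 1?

No

Consider the case where Recycler 2 bids 7.
Truthful bid 4: loses but pays 4, utility -4.
Bid 7 instead: wins, pays 7, utility 4 - 7 = -3.
Since -3 > -4, bidding 7 is strictly better here, so truthful bidding is not dominant.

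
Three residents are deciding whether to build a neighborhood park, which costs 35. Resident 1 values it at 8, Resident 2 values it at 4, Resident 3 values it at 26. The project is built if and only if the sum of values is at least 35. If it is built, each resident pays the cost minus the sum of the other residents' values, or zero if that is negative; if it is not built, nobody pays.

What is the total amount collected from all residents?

29

Total value 38 ≥ cost 35, so it is built.
Resident 1: others sum to 30; max(0, 35 - 30) = 5.
Resident 2: others sum to 34; max(0, 35 - 34) = 1.
Resident 3: others sum to 12; max(0, 35 - 12) = 23.
Total collected = 5 + 1 + 23 = 29.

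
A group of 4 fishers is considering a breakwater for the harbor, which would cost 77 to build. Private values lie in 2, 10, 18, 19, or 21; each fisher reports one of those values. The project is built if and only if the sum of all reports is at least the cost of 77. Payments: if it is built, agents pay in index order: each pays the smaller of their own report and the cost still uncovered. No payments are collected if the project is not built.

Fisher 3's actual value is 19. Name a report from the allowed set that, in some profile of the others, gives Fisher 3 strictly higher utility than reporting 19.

Suppose Fisher 1 reports 18, Fisher 2 reports 21 and Fisher 4 reports 21.
Report 19: project built, pays 19, utility 19 - 19 = 0.
Report 18: project built, pays 18, utility 19 - 18 = 1.
So reporting 18 beats truth here (1 > 0).

18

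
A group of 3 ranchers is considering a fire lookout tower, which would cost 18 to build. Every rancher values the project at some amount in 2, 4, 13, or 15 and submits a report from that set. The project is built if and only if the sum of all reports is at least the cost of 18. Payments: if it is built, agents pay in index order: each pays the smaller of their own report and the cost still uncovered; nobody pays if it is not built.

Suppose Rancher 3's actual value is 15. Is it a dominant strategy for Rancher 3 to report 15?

Check each profile of the others' reports and compare truth against every alternative report.
Others report (2, 2): truth gives 1, best alternative gives 0.
Others report (4, 15): truth gives 15, best alternative gives 15.
Others report (13, 13): truth gives 15, best alternative gives 15.
Others report (13, 15): truth gives 15, best alternative gives 15.
Others report (15, 4): truth gives 15, best alternative gives 15.
Others report (15, 13): truth gives 15, best alternative gives 15.
(Remaining 10 profiles checked similarly; truth is weakly best in each.)
In every case the truthful report is at least as good as any alternative, so it is a dominant strategy.

Yes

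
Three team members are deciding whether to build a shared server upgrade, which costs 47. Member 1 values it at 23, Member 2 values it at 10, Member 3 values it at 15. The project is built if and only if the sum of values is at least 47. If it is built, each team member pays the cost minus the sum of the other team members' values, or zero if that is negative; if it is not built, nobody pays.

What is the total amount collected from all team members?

45

Total value 48 ≥ cost 47, so it is built.
Member 1: others sum to 25; max(0, 47 - 25) = 22.
Member 2: others sum to 38; max(0, 47 - 38) = 9.
Member 3: others sum to 33; max(0, 47 - 33) = 14.
Total collected = 22 + 9 + 14 = 45.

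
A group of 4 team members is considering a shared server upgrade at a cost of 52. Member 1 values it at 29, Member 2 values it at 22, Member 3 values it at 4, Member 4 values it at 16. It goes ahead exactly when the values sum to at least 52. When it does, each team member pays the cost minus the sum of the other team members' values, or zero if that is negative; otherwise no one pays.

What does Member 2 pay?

Total value 71 ≥ cost 52, so the project is built.
The other team members' values sum to 49.
Cost minus that sum is 52 - 49 = 3.

3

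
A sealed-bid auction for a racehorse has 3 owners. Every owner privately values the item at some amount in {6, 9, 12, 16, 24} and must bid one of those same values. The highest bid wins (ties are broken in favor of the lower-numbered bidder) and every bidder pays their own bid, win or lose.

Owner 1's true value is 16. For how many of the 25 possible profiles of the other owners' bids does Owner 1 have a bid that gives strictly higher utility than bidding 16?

Others bid (6, 6): truth gives 0; bid 6 gives 10 > 0. Violating.
Others bid (6, 9): truth gives 0; bid 9 gives 7 > 0. Violating.
Others bid (6, 12): truth gives 0; bid 12 gives 4 > 0. Violating.
Others bid (6, 24): truth gives -16; bid 6 gives -6 > -16. Violating.
Others bid (6, 16): truth gives 0; no alternative beats it.
Others bid (9, 16): truth gives 0; no alternative beats it.
(Checking all 25 profiles: 18 have a profitable deviation, 7 do not.)

18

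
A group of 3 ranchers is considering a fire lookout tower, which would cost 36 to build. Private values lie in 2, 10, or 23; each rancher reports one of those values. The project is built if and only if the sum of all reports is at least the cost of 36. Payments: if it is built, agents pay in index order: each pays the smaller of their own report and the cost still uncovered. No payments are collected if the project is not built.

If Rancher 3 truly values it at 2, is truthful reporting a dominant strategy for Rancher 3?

Check each profile of the others' reports and compare truth against every alternative report.
Others report (10, 23): truth gives 0, best alternative gives -1.
Others report (23, 10): truth gives 0, best alternative gives -1.
Others report (23, 23): truth gives 2, best alternative gives 2.
Others report (2, 2): truth gives 0, best alternative gives 0.
Others report (2, 10): truth gives 0, best alternative gives 0.
Others report (2, 23): truth gives 0, best alternative gives 0.
(Remaining 3 profiles checked similarly; truth is weakly best in each.)
In every case the truthful report is at least as good as any alternative, so it is a dominant strategy.

Yes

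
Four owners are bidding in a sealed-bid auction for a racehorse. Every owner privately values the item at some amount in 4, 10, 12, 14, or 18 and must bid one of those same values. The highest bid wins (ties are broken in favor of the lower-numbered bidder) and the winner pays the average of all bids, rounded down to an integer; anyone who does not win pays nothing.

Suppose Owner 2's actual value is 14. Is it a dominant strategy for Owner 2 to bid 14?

No

Consider the case where Owner 1 bids 4, Owner 3 bids 4 and Owner 4 bids 4.
Truthful bid 14: wins, pays 6, utility 14 - 6 = 8.
Bid 10 instead: wins, pays 5, utility 14 - 5 = 9.
Since 9 > 8, bidding 10 is strictly better here, so truthful bidding is not dominant.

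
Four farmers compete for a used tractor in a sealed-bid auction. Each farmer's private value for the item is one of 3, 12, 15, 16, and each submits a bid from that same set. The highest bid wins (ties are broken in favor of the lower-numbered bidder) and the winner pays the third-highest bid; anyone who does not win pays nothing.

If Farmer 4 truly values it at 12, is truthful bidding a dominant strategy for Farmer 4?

No

Consider the case where Farmer 1 bids 3, Farmer 2 bids 3 and Farmer 3 bids 12.
Truthful bid 12: loses, pays 0, utility 0.
Bid 15 instead: wins, pays 3, utility 12 - 3 = 9.
Since 9 > 0, bidding 15 is strictly better here, so truthful bidding is not dominant.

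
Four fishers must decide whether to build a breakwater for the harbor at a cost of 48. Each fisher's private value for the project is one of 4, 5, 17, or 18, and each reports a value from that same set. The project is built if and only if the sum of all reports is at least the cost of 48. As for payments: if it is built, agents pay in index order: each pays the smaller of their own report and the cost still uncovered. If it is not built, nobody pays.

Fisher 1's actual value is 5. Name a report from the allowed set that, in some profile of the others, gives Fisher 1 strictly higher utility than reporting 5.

Suppose Fisher 2 reports 17, Fisher 3 reports 17 and Fisher 4 reports 17.
Report 5: project built, pays 5, utility 5 - 5 = 0.
Report 4: project built, pays 4, utility 5 - 4 = 1.
So reporting 4 beats truth here (1 > 0).

4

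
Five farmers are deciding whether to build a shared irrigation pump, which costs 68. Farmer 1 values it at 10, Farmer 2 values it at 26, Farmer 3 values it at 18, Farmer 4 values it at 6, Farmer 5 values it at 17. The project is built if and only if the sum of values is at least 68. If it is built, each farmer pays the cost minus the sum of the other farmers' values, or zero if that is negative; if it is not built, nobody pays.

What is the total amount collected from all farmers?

35

Total value 77 ≥ cost 68, so it is built.
Farmer 1: others sum to 67; max(0, 68 - 67) = 1.
Farmer 2: others sum to 51; max(0, 68 - 51) = 17.
Farmer 3: others sum to 59; max(0, 68 - 59) = 9.
Farmer 4: others sum to 71; max(0, 68 - 71) = 0.
Farmer 5: others sum to 60; max(0, 68 - 60) = 8.
Total collected = 1 + 17 + 9 + 0 + 8 = 35.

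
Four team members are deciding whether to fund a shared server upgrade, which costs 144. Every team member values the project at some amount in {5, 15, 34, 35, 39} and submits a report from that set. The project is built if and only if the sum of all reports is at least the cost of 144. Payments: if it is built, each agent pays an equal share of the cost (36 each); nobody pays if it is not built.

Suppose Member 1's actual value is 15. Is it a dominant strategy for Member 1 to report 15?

Check each profile of the others' reports and compare truth against every alternative report.
Others report (5, 5, 5): truth gives 0, best alternative gives 0.
Others report (5, 5, 15): truth gives 0, best alternative gives 0.
Others report (5, 5, 34): truth gives 0, best alternative gives 0.
Others report (5, 5, 35): truth gives 0, best alternative gives 0.
Others report (5, 5, 39): truth gives 0, best alternative gives 0.
Others report (5, 15, 5): truth gives 0, best alternative gives 0.
(Remaining 119 profiles checked similarly; truth is weakly best in each.)
In every case the truthful report is at least as good as any alternative, so it is a dominant strategy.

Yes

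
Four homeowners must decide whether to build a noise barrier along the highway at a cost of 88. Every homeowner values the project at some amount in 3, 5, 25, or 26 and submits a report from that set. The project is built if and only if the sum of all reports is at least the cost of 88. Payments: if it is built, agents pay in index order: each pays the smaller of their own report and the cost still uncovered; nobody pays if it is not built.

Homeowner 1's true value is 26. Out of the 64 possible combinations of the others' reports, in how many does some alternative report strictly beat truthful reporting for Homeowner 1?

8

Others report (25, 25, 25): truth gives 0; report 25 gives 1 > 0. Violating.
Others report (25, 25, 26): truth gives 0; report 25 gives 1 > 0. Violating.
Others report (25, 26, 25): truth gives 0; report 25 gives 1 > 0. Violating.
Others report (25, 26, 26): truth gives 0; report 25 gives 1 > 0. Violating.
Others report (3, 3, 3): truth gives 0; no alternative beats it.
Others report (3, 3, 5): truth gives 0; no alternative beats it.
(Checking all 64 profiles: 8 have a profitable deviation, 56 do not.)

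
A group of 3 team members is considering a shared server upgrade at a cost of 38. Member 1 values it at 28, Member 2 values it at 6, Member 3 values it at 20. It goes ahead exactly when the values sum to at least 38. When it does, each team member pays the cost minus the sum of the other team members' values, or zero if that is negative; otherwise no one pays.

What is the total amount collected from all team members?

Total value 54 ≥ cost 38, so it is built.
Member 1: others sum to 26; max(0, 38 - 26) = 12.
Member 2: others sum to 48; max(0, 38 - 48) = 0.
Member 3: others sum to 34; max(0, 38 - 34) = 4.
Total collected = 12 + 0 + 4 = 16.

16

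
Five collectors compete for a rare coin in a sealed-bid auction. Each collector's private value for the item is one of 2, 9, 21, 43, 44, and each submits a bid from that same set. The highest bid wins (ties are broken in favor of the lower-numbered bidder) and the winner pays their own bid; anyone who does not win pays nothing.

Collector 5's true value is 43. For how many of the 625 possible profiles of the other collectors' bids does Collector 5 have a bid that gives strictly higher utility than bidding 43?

16

Others bid (2, 2, 2, 2): truth gives 0; bid 9 gives 34 > 0. Violating.
Others bid (2, 2, 2, 9): truth gives 0; bid 21 gives 22 > 0. Violating.
Others bid (2, 2, 9, 2): truth gives 0; bid 21 gives 22 > 0. Violating.
Others bid (2, 2, 9, 9): truth gives 0; bid 21 gives 22 > 0. Violating.
Others bid (2, 2, 2, 21): truth gives 0; no alternative beats it.
Others bid (2, 2, 2, 43): truth gives 0; no alternative beats it.
(Checking all 625 profiles: 16 have a profitable deviation, 609 do not.)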